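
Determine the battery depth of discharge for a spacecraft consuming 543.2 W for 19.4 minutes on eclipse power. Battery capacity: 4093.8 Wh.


E_used = P * t / 60 = 543.2 * 19.4 / 60 = 175.6347 Wh
DOD = E_used / E_total * 100 = 175.6347 / 4093.8 * 100
DOD = 4.2903 %

4.2903 %


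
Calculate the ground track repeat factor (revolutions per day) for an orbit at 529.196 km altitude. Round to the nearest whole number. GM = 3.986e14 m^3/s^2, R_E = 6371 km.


r = 6.900196e+06 m
T = 2*pi*sqrt(r^3/mu) = 5704.3132 s = 95.0719 min
revs/day = 1440 / 95.0719 = 15.1464
Rounded: 15 revolutions per day

15 revolutions per day


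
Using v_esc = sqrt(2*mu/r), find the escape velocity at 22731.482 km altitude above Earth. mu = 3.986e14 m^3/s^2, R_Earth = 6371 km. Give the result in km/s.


r = 6371.0 + 22731.482 = 29102.4820 km = 2.9102482e+07 m
v_esc = sqrt(2*mu/r) = sqrt(2*3.986e14 / 2.9102482e+07)
v_esc = 5233.8182 m/s = 5.2338 km/s

5.2338 km/s


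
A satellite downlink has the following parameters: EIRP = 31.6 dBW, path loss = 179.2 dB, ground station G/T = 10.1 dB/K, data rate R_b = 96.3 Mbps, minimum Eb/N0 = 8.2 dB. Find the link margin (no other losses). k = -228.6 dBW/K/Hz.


C/N0 = EIRP - FSPL + G/T - k = 31.6 - 179.2 + 10.1 - (-228.6)
C/N0 = 91.1000 dB-Hz
R_b = 96.3 Mbps = 9.63e+07 bps -> 10*log10(R_b) = 79.8363 dB-Hz
Eb/N0 = C/N0 - 10*log10(R_b) = 91.1000 - 79.8363 = 11.2637 dB
Margin = Eb/N0 - Eb/N0_req = 11.2637 - 8.2 = 3.0637 dB (link closes)

3.0637 dB


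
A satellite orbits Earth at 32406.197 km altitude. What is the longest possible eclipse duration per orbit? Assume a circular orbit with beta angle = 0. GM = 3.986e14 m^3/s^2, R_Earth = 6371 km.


r = 38777.1970 km
T = 1266.5566 min
Eclipse fraction = arcsin(R_E/r)/pi = arcsin(6371.0000/38777.1970)/pi
= arcsin(0.1642976)/pi = 0.05253574
Eclipse duration = 0.05253574 * 1266.5566 = 66.5395 min

66.5395 minutes


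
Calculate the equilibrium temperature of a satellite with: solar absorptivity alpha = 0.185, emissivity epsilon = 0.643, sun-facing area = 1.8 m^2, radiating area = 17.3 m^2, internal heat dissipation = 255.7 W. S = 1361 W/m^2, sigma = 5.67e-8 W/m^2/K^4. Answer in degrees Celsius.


Numerator = alpha*S*A_sun + Q_int = 0.185*1361*1.8 + 255.7 = 708.9130 W
Denominator = eps*sigma*A_rad = 0.643*5.67e-8*17.3 = 6.3072513e-07 W/K^4
T^4 = 1.123965e+09 K^4
T = 183.0999 K = -90.0501 C

-90.0501 degrees Celsius


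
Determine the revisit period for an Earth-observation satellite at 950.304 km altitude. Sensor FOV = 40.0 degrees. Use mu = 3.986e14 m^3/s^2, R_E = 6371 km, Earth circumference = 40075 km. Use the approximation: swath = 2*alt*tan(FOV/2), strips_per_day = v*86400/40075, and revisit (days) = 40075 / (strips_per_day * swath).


swath = 2*950.304*tan(0.3490659) = 691.7647 km
v = sqrt(mu/r) = 7378.6078 m/s = 7.3786 km/s
strips/day = v*86400/40075 = 7.3786*86400/40075 = 15.9080
coverage/day = strips * swath = 15.9080 * 691.7647 = 11004.5696 km
revisit = 40075 / 11004.5696 = 3.6417 days

3.6417 days


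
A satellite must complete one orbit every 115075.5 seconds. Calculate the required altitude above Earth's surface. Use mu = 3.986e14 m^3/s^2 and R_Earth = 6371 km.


T = 115075.5 s
r = (mu*T^2/(4*pi^2))^(1/3) = (3.986e14 * 115075.5^2 / (4*pi^2))^(1/3)
r = 5.1134549e+07 m = 51134.5494 km
alt = r - R_E = 51134.5494 - 6371 = 44763.5494 km

44763.5494 km


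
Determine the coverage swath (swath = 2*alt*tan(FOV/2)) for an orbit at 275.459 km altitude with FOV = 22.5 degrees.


FOV = 22.5 deg = 0.3926991 rad
swath = 2 * alt * tan(FOV/2) = 2 * 275.459 * tan(0.1963495)
swath = 2 * 275.459 * 0.1989124
swath = 109.5844 km

109.5844 km


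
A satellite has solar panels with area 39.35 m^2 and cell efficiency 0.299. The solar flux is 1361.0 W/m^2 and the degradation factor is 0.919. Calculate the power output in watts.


P = area * eta * S * degradation
P = 39.35 * 0.299 * 1361.0 * 0.919
P = 14715.9926 W

14715.9926 W


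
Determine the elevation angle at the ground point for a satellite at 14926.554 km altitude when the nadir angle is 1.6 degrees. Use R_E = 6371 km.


r = R_E + alt = 21297.5540 km
Law of sines in the satellite / Earth-center / ground-point triangle:
  sin(nadir)/R_E = sin(90 + el)/r  =>  cos(el) = (r/R_E)*sin(nadir)
cos(el) = (21297.5540 / 6371.0000) * sin(1.6 deg) = 0.09333897
el = arccos(0.09333897) = 84.6443 deg
(Earth-central angle = 90 - nadir - el = 3.7557 deg)

84.6443 degrees


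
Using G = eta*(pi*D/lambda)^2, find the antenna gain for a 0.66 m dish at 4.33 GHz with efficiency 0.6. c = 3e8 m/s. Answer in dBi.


lambda = c/f = 3e8 / 4.33e+09 = 0.06928406 m
G = eta*(pi*D/lambda)^2 = 0.6*(pi*0.66/0.06928406)^2
G = 537.3684 (linear)
G = 10*log10(537.3684) = 27.3027 dBi

27.3027 dBi


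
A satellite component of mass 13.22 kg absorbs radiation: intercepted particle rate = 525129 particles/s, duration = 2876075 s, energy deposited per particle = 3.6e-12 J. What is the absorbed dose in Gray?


Total energy deposited = rate * time * E_per
  = 525129 * 2876075 * 3.6e-12 = 5.4371 J
Dose = E_total / mass = 5.4371 / 13.22
Dose = 0.4112797 Gy

0.4113 Gy


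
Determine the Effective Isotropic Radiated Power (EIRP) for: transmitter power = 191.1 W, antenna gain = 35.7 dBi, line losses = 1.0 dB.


Pt = 191.1 W = 22.8126 dBW
EIRP = Pt_dBW + Gt - losses = 22.8126 + 35.7 - 1.0 = 57.5126 dBW

57.5126 dBW


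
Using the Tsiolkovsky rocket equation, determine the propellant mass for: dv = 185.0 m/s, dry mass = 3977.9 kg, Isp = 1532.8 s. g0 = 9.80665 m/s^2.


ve = Isp * g0 = 1532.8 * 9.80665 = 15031.633120 m/s
mass ratio = exp(dv/ve) = exp(185.0/15031.633120) = 1.01238343
m_prop = m_dry * (mr - 1) = 3977.9 * (1.01238343 - 1)
m_prop = 49.2600 kg

49.2600 kg


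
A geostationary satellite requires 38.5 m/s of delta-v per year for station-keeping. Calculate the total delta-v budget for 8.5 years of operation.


dV = rate * years = 38.5 * 8.5
dV = 327.2500 m/s

327.2500 m/s


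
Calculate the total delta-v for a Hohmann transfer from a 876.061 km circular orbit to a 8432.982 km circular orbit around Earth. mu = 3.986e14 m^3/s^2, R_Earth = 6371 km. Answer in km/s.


r1 = 7247.0610 km = 7.247061e+06 m
r2 = 14803.9820 km = 1.4803982e+07 m
dv1 = sqrt(mu/r1)*(sqrt(2*r2/(r1+r2)) - 1) = 1177.3379 m/s
dv2 = sqrt(mu/r2)*(1 - sqrt(2*r1/(r1+r2))) = 982.0625 m/s
total dv = |dv1| + |dv2| = 1177.3379 + 982.0625 = 2159.4003 m/s = 2.1594 km/s

2.1594 km/s


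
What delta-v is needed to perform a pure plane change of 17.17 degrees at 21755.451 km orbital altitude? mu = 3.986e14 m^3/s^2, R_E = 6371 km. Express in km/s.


r = 28126.4510 km = 2.8126451e+07 m
V = sqrt(mu/r) = 3764.5336 m/s
di = 17.17 deg = 0.299673 rad
dV = 2*V*sin(di/2) = 2*3764.5336*sin(0.1498365)
dV = 1123.9127 m/s = 1.1239 km/s

1.1239 km/s


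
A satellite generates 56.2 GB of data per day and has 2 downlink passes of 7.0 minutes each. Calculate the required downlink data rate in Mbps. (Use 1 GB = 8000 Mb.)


total contact time = 2 * 7.0 * 60 = 840.0000 s
data = 56.2 GB = 449600.0000 Mb
rate = 449600.0000 / 840.0000 = 535.2381 Mbps

535.2381 Mbps


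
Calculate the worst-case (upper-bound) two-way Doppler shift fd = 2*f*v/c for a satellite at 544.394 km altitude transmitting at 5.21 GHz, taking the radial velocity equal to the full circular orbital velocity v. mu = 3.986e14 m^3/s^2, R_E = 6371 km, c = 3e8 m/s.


r = 6.915394e+06 m
v = sqrt(mu/r) = 7592.0696 m/s (worst-case radial velocity)
f = 5.21 GHz = 5.21e+09 Hz
fd = 2*f*v/c = 2*5.21e+09*7592.0696/3.0e+08
fd = 263697.8853 Hz

263697.8853 Hz


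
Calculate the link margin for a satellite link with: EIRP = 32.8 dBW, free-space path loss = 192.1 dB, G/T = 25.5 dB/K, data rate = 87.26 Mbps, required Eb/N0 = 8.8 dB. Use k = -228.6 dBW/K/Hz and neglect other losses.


C/N0 = EIRP - FSPL + G/T - k = 32.8 - 192.1 + 25.5 - (-228.6)
C/N0 = 94.8000 dB-Hz
R_b = 87.26 Mbps = 8.726e+07 bps -> 10*log10(R_b) = 79.4082 dB-Hz
Eb/N0 = C/N0 - 10*log10(R_b) = 94.8000 - 79.4082 = 15.3918 dB
Margin = Eb/N0 - Eb/N0_req = 15.3918 - 8.8 = 6.5918 dB (link closes)

6.5918 dB


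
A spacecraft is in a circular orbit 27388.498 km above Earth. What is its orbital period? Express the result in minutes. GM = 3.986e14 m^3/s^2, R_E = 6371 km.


r = 33759.4980 km = 3.3759498e+07 m
T = 2*pi*sqrt(r^3/mu) = 2*pi*sqrt(3.8475825e+22 / 3.986e14)
T = 61731.2671 s = 1028.8545 min

1028.8545 minutes


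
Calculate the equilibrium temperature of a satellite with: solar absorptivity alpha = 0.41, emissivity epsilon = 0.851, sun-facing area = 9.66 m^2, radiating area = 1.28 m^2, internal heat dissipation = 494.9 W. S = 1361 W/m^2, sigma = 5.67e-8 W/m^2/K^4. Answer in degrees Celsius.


Numerator = alpha*S*A_sun + Q_int = 0.41*1361*9.66 + 494.9 = 5885.2766 W
Denominator = eps*sigma*A_rad = 0.851*5.67e-8*1.28 = 6.1762176e-08 W/K^4
T^4 = 9.5289334e+10 K^4
T = 555.5985 K = 282.4485 C

282.4485 degrees Celsius


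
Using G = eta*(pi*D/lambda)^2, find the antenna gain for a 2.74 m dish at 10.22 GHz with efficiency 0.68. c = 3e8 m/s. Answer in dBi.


lambda = c/f = 3e8 / 1.022e+10 = 0.02935421 m
G = eta*(pi*D/lambda)^2 = 0.68*(pi*2.74/0.02935421)^2
G = 58474.8432 (linear)
G = 10*log10(58474.8432) = 47.6697 dBi

47.6697 dBi


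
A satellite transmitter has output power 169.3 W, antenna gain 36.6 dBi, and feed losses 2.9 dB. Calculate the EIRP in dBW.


Pt = 169.3 W = 22.2866 dBW
EIRP = Pt_dBW + Gt - losses = 22.2866 + 36.6 - 2.9 = 55.9866 dBW

55.9866 dBW


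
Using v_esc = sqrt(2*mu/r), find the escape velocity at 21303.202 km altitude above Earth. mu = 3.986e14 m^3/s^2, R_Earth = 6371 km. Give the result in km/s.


r = 6371.0 + 21303.202 = 27674.2020 km = 2.7674202e+07 m
v_esc = sqrt(2*mu/r) = sqrt(2*3.986e14 / 2.7674202e+07)
v_esc = 5367.1791 m/s = 5.3672 km/s

5.3672 km/s


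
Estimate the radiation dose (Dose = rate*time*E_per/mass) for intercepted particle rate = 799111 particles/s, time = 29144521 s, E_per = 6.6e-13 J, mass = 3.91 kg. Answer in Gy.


Total energy deposited = rate * time * E_per
  = 799111 * 29144521 * 6.6e-13 = 15.3712 J
Dose = E_total / mass = 15.3712 / 3.91
Dose = 3.9313 Gy

3.9313 Gy


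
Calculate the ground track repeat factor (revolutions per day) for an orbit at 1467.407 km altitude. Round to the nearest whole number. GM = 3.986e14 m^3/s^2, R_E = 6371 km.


r = 7.838407e+06 m
T = 2*pi*sqrt(r^3/mu) = 6906.4192 s = 115.1070 min
revs/day = 1440 / 115.1070 = 12.5101
Rounded: 13 revolutions per day

13 revolutions per day


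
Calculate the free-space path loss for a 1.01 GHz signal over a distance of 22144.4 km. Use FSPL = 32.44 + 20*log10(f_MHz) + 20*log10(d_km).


f = 1.01 GHz = 1010.0000 MHz
d = 22144.4 km
FSPL = 32.44 + 20*log10(1010.0000) + 20*log10(22144.4)
FSPL = 32.44 + 60.0864 + 86.9053
FSPL = 179.4317 dB

179.4317 dB


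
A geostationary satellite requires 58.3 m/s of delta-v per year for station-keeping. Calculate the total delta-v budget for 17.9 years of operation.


dV = rate * years = 58.3 * 17.9
dV = 1043.5700 m/s

1043.5700 m/s


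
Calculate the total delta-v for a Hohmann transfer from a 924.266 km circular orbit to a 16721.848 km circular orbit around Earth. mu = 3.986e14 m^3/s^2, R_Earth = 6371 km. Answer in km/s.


r1 = 7295.2660 km = 7.295266e+06 m
r2 = 23092.8480 km = 2.3092848e+07 m
dv1 = sqrt(mu/r1)*(sqrt(2*r2/(r1+r2)) - 1) = 1720.9966 m/s
dv2 = sqrt(mu/r2)*(1 - sqrt(2*r1/(r1+r2))) = 1275.7926 m/s
total dv = |dv1| + |dv2| = 1720.9966 + 1275.7926 = 2996.7893 m/s = 2.9968 km/s

2.9968 km/s


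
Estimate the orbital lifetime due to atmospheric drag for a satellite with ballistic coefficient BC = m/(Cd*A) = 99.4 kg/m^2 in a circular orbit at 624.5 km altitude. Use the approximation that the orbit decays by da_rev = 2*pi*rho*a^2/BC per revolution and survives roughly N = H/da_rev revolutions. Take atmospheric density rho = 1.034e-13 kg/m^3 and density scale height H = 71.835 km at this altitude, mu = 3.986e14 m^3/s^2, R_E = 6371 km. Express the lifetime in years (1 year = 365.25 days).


a = R_E + alt = 6995.5000 km = 6.9955e+06 m
da_rev = 2*pi*rho*a^2/BC = 2*pi*1.034e-13*(6.9955e+06)^2/99.4 = 0.319853822 m per revolution
N = H/da_rev = 71835.0000 m / 0.319853822 m = 224586.9677 revolutions
P = 2*pi*sqrt(a^3/mu) = 5822.9004 s
lifetime = N*P = 224586.9677 * 5822.9004 = 1.3077475e+09 s = 15135.9670 days
years = 15135.9670 / 365.25 = 41.4400 years

41.4400 years


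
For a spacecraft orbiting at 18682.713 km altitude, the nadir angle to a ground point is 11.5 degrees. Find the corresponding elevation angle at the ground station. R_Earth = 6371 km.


r = R_E + alt = 25053.7130 km
Law of sines in the satellite / Earth-center / ground-point triangle:
  sin(nadir)/R_E = sin(90 + el)/r  =>  cos(el) = (r/R_E)*sin(nadir)
cos(el) = (25053.7130 / 6371.0000) * sin(11.5 deg) = 0.7840068
el = arccos(0.7840068) = 38.3711 deg
(Earth-central angle = 90 - nadir - el = 40.1289 deg)

38.3711 degrees


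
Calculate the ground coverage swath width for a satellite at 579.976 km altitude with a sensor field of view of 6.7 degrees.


FOV = 6.7 deg = 0.1169371 rad
swath = 2 * alt * tan(FOV/2) = 2 * 579.976 * tan(0.05846853)
swath = 2 * 579.976 * 0.05853525
swath = 67.8981 km

67.8981 km


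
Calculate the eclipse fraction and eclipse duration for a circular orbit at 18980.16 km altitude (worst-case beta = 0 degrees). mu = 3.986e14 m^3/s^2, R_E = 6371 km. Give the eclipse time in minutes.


r = 25351.1600 km
T = 669.5095 min
Eclipse fraction = arcsin(R_E/r)/pi = arcsin(6371.0000/25351.1600)/pi
= arcsin(0.25131)/pi = 0.08086136
Eclipse duration = 0.08086136 * 669.5095 = 54.1374 min

54.1374 minutes


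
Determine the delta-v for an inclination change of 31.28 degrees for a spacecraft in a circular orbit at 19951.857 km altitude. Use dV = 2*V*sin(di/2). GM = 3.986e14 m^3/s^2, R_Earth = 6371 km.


r = 26322.8570 km = 2.6322857e+07 m
V = sqrt(mu/r) = 3891.3665 m/s
di = 31.28 deg = 0.545939 rad
dV = 2*V*sin(di/2) = 2*3891.3665*sin(0.2729695)
dV = 2098.1639 m/s = 2.0982 km/s

2.0982 km/s


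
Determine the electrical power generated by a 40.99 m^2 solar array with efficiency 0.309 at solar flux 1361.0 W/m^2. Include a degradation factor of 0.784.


P = area * eta * S * degradation
P = 40.99 * 0.309 * 1361.0 * 0.784
P = 13514.8300 W

13514.8300 W


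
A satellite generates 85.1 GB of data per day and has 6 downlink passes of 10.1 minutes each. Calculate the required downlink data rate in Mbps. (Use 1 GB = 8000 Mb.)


total contact time = 6 * 10.1 * 60 = 3636.0000 s
data = 85.1 GB = 680800.0000 Mb
rate = 680800.0000 / 3636.0000 = 187.2387 Mbps

187.2387 Mbps


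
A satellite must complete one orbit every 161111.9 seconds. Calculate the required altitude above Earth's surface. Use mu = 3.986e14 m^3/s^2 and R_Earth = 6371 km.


T = 161111.9 s
r = (mu*T^2/(4*pi^2))^(1/3) = (3.986e14 * 161111.9^2 / (4*pi^2))^(1/3)
r = 6.3994738e+07 m = 63994.7380 km
alt = r - R_E = 63994.7380 - 6371 = 57623.7380 km

57623.7380 km


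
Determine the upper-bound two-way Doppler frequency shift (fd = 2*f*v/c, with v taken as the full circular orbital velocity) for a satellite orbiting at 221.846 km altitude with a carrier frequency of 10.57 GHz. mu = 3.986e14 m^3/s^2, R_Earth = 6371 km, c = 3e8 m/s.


r = 6.592846e+06 m
v = sqrt(mu/r) = 7775.5690 m/s (worst-case radial velocity)
f = 10.57 GHz = 1.057e+10 Hz
fd = 2*f*v/c = 2*1.057e+10*7775.5690/3.0e+08
fd = 547918.4312 Hz

547918.4312 Hz


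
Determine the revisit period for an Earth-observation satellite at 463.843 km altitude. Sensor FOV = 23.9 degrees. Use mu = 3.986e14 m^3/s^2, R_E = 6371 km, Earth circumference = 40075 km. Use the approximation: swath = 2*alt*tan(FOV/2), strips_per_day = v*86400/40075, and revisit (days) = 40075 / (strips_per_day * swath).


swath = 2*463.843*tan(0.2085668) = 196.3398 km
v = sqrt(mu/r) = 7636.6762 m/s = 7.6367 km/s
strips/day = v*86400/40075 = 7.6367*86400/40075 = 16.4643
coverage/day = strips * swath = 16.4643 * 196.3398 = 3232.6066 km
revisit = 40075 / 3232.6066 = 12.3971 days

12.3971 days


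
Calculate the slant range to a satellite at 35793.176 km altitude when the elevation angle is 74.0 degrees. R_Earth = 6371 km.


h = 35793.176 km, el = 74.0 deg
d = -R_E*sin(el) + sqrt((R_E*sin(el))^2 + 2*R_E*h + h^2)
d = -6371.0000*sin(1.2915) + sqrt((6371.0000*0.9612617)^2 + 2*6371.0000*35793.176 + 35793.176^2)
d = 36003.3925 km

36003.3925 km


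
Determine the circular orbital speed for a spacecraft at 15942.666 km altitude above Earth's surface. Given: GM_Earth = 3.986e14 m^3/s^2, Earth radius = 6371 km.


r = R_E + alt = 6371.0 + 15942.666 = 22313.6660 km = 2.2313666e+07 m
v = sqrt(mu/r) = sqrt(3.986e14 / 2.2313666e+07) = 4226.5225 m/s = 4.2265 km/s

4.2265 km/s


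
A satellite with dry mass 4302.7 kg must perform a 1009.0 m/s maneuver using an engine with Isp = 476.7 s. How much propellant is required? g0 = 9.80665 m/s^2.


ve = Isp * g0 = 476.7 * 9.80665 = 4674.830055 m/s
mass ratio = exp(dv/ve) = exp(1009.0/4674.830055) = 1.24089975
m_prop = m_dry * (mr - 1) = 4302.7 * (1.24089975 - 1)
m_prop = 1036.5194 kg

1036.5194 kg


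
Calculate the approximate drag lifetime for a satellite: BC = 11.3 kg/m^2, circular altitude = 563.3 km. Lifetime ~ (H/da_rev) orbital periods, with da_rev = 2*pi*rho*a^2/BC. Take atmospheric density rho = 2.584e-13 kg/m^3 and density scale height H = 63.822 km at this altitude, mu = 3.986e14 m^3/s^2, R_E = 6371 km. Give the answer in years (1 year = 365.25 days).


a = R_E + alt = 6934.3000 km = 6.9343e+06 m
da_rev = 2*pi*rho*a^2/BC = 2*pi*2.584e-13*(6.9343e+06)^2/11.3 = 6.908745 m per revolution
N = H/da_rev = 63822.0000 m / 6.908745 m = 9237.8567 revolutions
P = 2*pi*sqrt(a^3/mu) = 5746.6555 s
lifetime = N*P = 9237.8567 * 5746.6555 = 5.308678e+07 s = 614.4303 days
years = 614.4303 / 365.25 = 1.6822 years

1.6822 years


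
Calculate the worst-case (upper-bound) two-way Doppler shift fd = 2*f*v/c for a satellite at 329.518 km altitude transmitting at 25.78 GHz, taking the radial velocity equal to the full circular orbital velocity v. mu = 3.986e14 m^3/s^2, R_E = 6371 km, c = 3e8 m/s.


r = 6.700518e+06 m
v = sqrt(mu/r) = 7712.8424 m/s (worst-case radial velocity)
f = 25.78 GHz = 2.578e+10 Hz
fd = 2*f*v/c = 2*2.578e+10*7712.8424/3.0e+08
fd = 1.3255805e+06 Hz

1.3256e+06 Hz


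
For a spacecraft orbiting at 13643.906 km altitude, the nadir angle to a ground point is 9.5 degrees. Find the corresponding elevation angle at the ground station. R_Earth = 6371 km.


r = R_E + alt = 20014.9060 km
Law of sines in the satellite / Earth-center / ground-point triangle:
  sin(nadir)/R_E = sin(90 + el)/r  =>  cos(el) = (r/R_E)*sin(nadir)
cos(el) = (20014.9060 / 6371.0000) * sin(9.5 deg) = 0.5185077
el = arccos(0.5185077) = 58.7678 deg
(Earth-central angle = 90 - nadir - el = 21.7322 deg)

58.7678 degrees


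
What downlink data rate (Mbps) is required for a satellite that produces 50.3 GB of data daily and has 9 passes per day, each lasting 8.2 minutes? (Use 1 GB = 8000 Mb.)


total contact time = 9 * 8.2 * 60 = 4428.0000 s
data = 50.3 GB = 402400.0000 Mb
rate = 402400.0000 / 4428.0000 = 90.8762 Mbps

90.8762 Mbps


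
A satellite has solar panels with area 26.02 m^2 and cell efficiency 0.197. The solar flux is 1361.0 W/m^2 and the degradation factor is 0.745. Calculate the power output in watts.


P = area * eta * S * degradation
P = 26.02 * 0.197 * 1361.0 * 0.745
P = 5197.4212 W

5197.4212 W


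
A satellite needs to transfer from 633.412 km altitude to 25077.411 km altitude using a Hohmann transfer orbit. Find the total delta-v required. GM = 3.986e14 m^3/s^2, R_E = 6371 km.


r1 = 7004.4120 km = 7.004412e+06 m
r2 = 31448.4110 km = 3.1448411e+07 m
dv1 = sqrt(mu/r1)*(sqrt(2*r2/(r1+r2)) - 1) = 2104.2334 m/s
dv2 = sqrt(mu/r2)*(1 - sqrt(2*r1/(r1+r2))) = 1411.3086 m/s
total dv = |dv1| + |dv2| = 2104.2334 + 1411.3086 = 3515.5420 m/s = 3.5155 km/s

3.5155 km/s


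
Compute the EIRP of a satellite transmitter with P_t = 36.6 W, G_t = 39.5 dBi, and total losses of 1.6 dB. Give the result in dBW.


Pt = 36.6 W = 15.6348 dBW
EIRP = Pt_dBW + Gt - losses = 15.6348 + 39.5 - 1.6 = 53.5348 dBW

53.5348 dBW


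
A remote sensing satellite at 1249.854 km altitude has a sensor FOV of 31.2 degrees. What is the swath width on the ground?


FOV = 31.2 deg = 0.5445427 rad
swath = 2 * alt * tan(FOV/2) = 2 * 1249.854 * tan(0.2722714)
swath = 2 * 1249.854 * 0.279205
swath = 697.9310 km

697.9310 km


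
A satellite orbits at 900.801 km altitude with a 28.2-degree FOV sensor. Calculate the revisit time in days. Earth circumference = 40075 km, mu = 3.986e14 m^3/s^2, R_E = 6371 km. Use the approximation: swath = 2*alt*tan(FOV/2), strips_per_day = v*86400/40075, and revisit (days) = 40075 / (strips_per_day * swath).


swath = 2*900.801*tan(0.2460914) = 452.5311 km
v = sqrt(mu/r) = 7403.6803 m/s = 7.4037 km/s
strips/day = v*86400/40075 = 7.4037*86400/40075 = 15.9620
coverage/day = strips * swath = 15.9620 * 452.5311 = 7223.3114 km
revisit = 40075 / 7223.3114 = 5.5480 days

5.5480 days


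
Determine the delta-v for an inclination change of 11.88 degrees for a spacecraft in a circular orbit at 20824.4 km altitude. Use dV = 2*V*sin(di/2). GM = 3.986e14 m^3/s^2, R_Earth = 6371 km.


r = 27195.4000 km = 2.71954e+07 m
V = sqrt(mu/r) = 3828.4319 m/s
di = 11.88 deg = 0.2073451 rad
dV = 2*V*sin(di/2) = 2*3828.4319*sin(0.1036726)
dV = 792.3854 m/s = 0.7923854 km/s

0.7924 km/s


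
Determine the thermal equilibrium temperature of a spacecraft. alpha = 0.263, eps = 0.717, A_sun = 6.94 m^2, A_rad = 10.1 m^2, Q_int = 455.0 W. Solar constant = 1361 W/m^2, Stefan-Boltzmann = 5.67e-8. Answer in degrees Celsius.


Numerator = alpha*S*A_sun + Q_int = 0.263*1361*6.94 + 455.0 = 2939.1244 W
Denominator = eps*sigma*A_rad = 0.717*5.67e-8*10.1 = 4.1060439e-07 W/K^4
T^4 = 7.1580443e+09 K^4
T = 290.8698 K = 17.7198 C

17.7198 degrees Celsius


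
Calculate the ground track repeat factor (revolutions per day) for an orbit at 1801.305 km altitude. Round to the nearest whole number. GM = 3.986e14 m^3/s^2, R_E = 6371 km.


r = 8.172305e+06 m
T = 2*pi*sqrt(r^3/mu) = 7352.3821 s = 122.5397 min
revs/day = 1440 / 122.5397 = 11.7513
Rounded: 12 revolutions per day

12 revolutions per day


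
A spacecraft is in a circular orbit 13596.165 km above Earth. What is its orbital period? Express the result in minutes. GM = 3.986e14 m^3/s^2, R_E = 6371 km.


r = 19967.1650 km = 1.9967165e+07 m
T = 2*pi*sqrt(r^3/mu) = 2*pi*sqrt(7.9606627e+21 / 3.986e14)
T = 28079.2712 s = 467.9879 min

467.9879 minutes


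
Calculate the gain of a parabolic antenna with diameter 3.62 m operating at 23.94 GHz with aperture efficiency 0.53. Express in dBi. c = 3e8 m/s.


lambda = c/f = 3e8 / 2.394e+10 = 0.01253133 m
G = eta*(pi*D/lambda)^2 = 0.53*(pi*3.62/0.01253133)^2
G = 436514.3635 (linear)
G = 10*log10(436514.3635) = 56.4000 dBi

56.4000 dBi


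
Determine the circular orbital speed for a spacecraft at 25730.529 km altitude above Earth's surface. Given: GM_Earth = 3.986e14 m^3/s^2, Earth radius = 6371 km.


r = R_E + alt = 6371.0 + 25730.529 = 32101.5290 km = 3.2101529e+07 m
v = sqrt(mu/r) = sqrt(3.986e14 / 3.2101529e+07) = 3523.7557 m/s = 3.5238 km/s

3.5238 km/s


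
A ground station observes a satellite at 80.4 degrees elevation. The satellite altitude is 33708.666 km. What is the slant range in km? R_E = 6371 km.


h = 33708.666 km, el = 80.4 deg
d = -R_E*sin(el) + sqrt((R_E*sin(el))^2 + 2*R_E*h + h^2)
d = -6371.0000*sin(1.4032) + sqrt((6371.0000*0.985996)^2 + 2*6371.0000*33708.666 + 33708.666^2)
d = 33783.7999 km

33783.7999 km


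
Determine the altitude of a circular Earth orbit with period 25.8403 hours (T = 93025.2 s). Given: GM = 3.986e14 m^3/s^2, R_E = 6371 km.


T = 93025.2 s
r = (mu*T^2/(4*pi^2))^(1/3) = (3.986e14 * 93025.2^2 / (4*pi^2))^(1/3)
r = 4.4373763e+07 m = 44373.7631 km
alt = r - R_E = 44373.7631 - 6371 = 38002.7631 km

38002.7631 km


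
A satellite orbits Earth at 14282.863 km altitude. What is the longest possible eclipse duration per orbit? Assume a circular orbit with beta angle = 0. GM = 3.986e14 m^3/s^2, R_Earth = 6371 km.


r = 20653.8630 km
T = 492.3364 min
Eclipse fraction = arcsin(R_E/r)/pi = arcsin(6371.0000/20653.8630)/pi
= arcsin(0.3084653)/pi = 0.09981537
Eclipse duration = 0.09981537 * 492.3364 = 49.1427 min

49.1427 minutes


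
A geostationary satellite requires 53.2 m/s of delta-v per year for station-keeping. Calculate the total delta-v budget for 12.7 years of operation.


dV = rate * years = 53.2 * 12.7
dV = 675.6400 m/s

675.6400 m/s


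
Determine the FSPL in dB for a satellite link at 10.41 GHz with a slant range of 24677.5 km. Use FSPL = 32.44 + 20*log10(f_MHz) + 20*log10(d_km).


f = 10.41 GHz = 10410.0000 MHz
d = 24677.5 km
FSPL = 32.44 + 20*log10(10410.0000) + 20*log10(24677.5)
FSPL = 32.44 + 80.3490 + 87.8460
FSPL = 200.6350 dB

200.6350 dB


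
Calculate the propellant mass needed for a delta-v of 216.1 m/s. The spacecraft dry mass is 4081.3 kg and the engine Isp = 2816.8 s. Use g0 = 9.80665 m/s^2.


ve = Isp * g0 = 2816.8 * 9.80665 = 27623.371720 m/s
mass ratio = exp(dv/ve) = exp(216.1/27623.371720) = 1.00785377
m_prop = m_dry * (mr - 1) = 4081.3 * (1.00785377 - 1)
m_prop = 32.0536 kg

32.0536 kg


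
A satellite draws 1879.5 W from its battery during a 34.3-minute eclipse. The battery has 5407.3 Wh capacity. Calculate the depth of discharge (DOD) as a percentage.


E_used = P * t / 60 = 1879.5 * 34.3 / 60 = 1074.4475 Wh
DOD = E_used / E_total * 100 = 1074.4475 / 5407.3 * 100
DOD = 19.8703 %

19.8703 %


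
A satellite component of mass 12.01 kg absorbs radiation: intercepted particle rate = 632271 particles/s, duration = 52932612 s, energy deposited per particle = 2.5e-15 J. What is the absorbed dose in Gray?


Total energy deposited = rate * time * E_per
  = 632271 * 52932612 * 2.5e-15 = 0.08366939 J
Dose = E_total / mass = 0.08366939 / 12.01
Dose = 0.006966644 Gy

0.0070 Gy


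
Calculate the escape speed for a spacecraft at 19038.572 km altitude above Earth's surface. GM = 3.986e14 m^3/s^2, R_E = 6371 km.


r = 6371.0 + 19038.572 = 25409.5720 km = 2.5409572e+07 m
v_esc = sqrt(2*mu/r) = sqrt(2*3.986e14 / 2.5409572e+07)
v_esc = 5601.2502 m/s = 5.6013 km/s

5.6013 km/s


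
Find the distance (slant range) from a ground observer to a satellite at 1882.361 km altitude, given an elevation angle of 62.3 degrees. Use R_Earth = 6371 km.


h = 1882.361 km, el = 62.3 deg
d = -R_E*sin(el) + sqrt((R_E*sin(el))^2 + 2*R_E*h + h^2)
d = -6371.0000*sin(1.0873) + sqrt((6371.0000*0.8853936)^2 + 2*6371.0000*1882.361 + 1882.361^2)
d = 2062.8858 km

2062.8858 km


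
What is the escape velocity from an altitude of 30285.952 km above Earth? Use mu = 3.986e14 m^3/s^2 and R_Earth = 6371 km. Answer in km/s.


r = 6371.0 + 30285.952 = 36656.9520 km = 3.6656952e+07 m
v_esc = sqrt(2*mu/r) = sqrt(2*3.986e14 / 3.6656952e+07)
v_esc = 4663.4301 m/s = 4.6634 km/s

4.6634 km/s


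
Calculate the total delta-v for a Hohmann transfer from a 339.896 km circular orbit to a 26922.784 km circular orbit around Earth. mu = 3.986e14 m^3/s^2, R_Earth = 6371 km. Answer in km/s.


r1 = 6710.8960 km = 6.710896e+06 m
r2 = 33293.7840 km = 3.3293784e+07 m
dv1 = sqrt(mu/r1)*(sqrt(2*r2/(r1+r2)) - 1) = 2236.1724 m/s
dv2 = sqrt(mu/r2)*(1 - sqrt(2*r1/(r1+r2))) = 1455.9065 m/s
total dv = |dv1| + |dv2| = 2236.1724 + 1455.9065 = 3692.0789 m/s = 3.6921 km/s

3.6921 km/s


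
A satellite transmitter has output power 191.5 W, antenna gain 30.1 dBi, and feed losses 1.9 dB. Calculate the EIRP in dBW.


Pt = 191.5 W = 22.8217 dBW
EIRP = Pt_dBW + Gt - losses = 22.8217 + 30.1 - 1.9 = 51.0217 dBW

51.0217 dBW


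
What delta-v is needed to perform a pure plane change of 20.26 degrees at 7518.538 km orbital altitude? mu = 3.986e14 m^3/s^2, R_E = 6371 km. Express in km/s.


r = 13889.5380 km = 1.3889538e+07 m
V = sqrt(mu/r) = 5357.0382 m/s
di = 20.26 deg = 0.3536037 rad
dV = 2*V*sin(di/2) = 2*5357.0382*sin(0.1768019)
dV = 1884.4152 m/s = 1.8844 km/s

1.8844 km/s


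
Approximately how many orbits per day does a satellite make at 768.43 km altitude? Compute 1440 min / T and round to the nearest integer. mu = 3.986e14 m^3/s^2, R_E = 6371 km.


r = 7.13943e+06 m
T = 2*pi*sqrt(r^3/mu) = 6003.5279 s = 100.0588 min
revs/day = 1440 / 100.0588 = 14.3915
Rounded: 14 revolutions per day

14 revolutions per day


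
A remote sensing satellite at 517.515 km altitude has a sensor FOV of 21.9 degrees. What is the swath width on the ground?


FOV = 21.9 deg = 0.3822271 rad
swath = 2 * alt * tan(FOV/2) = 2 * 517.515 * tan(0.1911136)
swath = 2 * 517.515 * 0.1934748
swath = 200.2522 km

200.2522 km


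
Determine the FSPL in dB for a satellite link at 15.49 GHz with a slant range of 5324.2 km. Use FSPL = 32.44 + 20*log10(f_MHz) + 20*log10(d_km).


f = 15.49 GHz = 15490.0000 MHz
d = 5324.2 km
FSPL = 32.44 + 20*log10(15490.0000) + 20*log10(5324.2)
FSPL = 32.44 + 83.8010 + 74.5251
FSPL = 190.7661 dB

190.7661 dB


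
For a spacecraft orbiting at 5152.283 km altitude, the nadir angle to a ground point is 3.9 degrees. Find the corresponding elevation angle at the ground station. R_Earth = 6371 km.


r = R_E + alt = 11523.2830 km
Law of sines in the satellite / Earth-center / ground-point triangle:
  sin(nadir)/R_E = sin(90 + el)/r  =>  cos(el) = (r/R_E)*sin(nadir)
cos(el) = (11523.2830 / 6371.0000) * sin(3.9 deg) = 0.1230198
el = arccos(0.1230198) = 82.9336 deg
(Earth-central angle = 90 - nadir - el = 3.1664 deg)

82.9336 degrees


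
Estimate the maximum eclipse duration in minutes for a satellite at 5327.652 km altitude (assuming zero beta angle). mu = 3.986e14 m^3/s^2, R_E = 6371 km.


r = 11698.6520 km
T = 209.8764 min
Eclipse fraction = arcsin(R_E/r)/pi = arcsin(6371.0000/11698.6520)/pi
= arcsin(0.5445927)/pi = 0.1833157
Eclipse duration = 0.1833157 * 209.8764 = 38.4737 min

38.4737 minutes


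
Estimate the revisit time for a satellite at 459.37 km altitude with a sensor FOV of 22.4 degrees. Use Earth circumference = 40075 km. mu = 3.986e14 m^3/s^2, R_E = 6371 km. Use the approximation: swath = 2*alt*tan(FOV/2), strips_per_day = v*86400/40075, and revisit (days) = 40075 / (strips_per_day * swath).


swath = 2*459.37*tan(0.1954769) = 181.9154 km
v = sqrt(mu/r) = 7639.1763 m/s = 7.6392 km/s
strips/day = v*86400/40075 = 7.6392*86400/40075 = 16.4697
coverage/day = strips * swath = 16.4697 * 181.9154 = 2996.0997 km
revisit = 40075 / 2996.0997 = 13.3757 days

13.3757 days


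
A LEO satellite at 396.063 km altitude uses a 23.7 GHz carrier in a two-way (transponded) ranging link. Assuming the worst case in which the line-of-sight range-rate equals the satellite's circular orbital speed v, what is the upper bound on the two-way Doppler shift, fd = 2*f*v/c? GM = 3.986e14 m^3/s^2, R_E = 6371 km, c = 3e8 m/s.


r = 6.767063e+06 m
v = sqrt(mu/r) = 7674.8260 m/s (worst-case radial velocity)
f = 23.7 GHz = 2.37e+10 Hz
fd = 2*f*v/c = 2*2.37e+10*7674.8260/3.0e+08
fd = 1.2126225e+06 Hz

1.2126e+06 Hz


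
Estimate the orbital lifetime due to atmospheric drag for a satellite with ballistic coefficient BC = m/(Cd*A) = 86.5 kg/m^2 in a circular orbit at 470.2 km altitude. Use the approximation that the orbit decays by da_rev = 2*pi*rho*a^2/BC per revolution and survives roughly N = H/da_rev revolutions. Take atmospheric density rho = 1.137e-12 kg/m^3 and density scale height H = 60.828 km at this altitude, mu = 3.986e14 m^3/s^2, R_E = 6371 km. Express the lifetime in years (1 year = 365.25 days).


a = R_E + alt = 6841.2000 km = 6.8412e+06 m
da_rev = 2*pi*rho*a^2/BC = 2*pi*1.137e-12*(6.8412e+06)^2/86.5 = 3.865350 m per revolution
N = H/da_rev = 60828.0000 m / 3.865350 m = 15736.7388 revolutions
P = 2*pi*sqrt(a^3/mu) = 5631.3128 s
lifetime = N*P = 15736.7388 * 5631.3128 = 8.8618499e+07 s = 1025.6771 days
years = 1025.6771 / 365.25 = 2.8082 years

2.8082 years


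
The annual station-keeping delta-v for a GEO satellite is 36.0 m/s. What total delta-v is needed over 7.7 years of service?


dV = rate * years = 36.0 * 7.7
dV = 277.2000 m/s

277.2000 m/s


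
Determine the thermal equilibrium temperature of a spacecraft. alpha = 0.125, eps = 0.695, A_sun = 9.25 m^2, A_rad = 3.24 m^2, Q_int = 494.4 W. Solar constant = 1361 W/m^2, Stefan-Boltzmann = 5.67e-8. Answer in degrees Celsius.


Numerator = alpha*S*A_sun + Q_int = 0.125*1361*9.25 + 494.4 = 2068.0563 W
Denominator = eps*sigma*A_rad = 0.695*5.67e-8*3.24 = 1.2767706e-07 W/K^4
T^4 = 1.6197555e+10 K^4
T = 356.7487 K = 83.5987 C

83.5987 degrees Celsius


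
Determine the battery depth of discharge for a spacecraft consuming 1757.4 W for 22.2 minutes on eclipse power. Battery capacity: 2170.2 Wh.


E_used = P * t / 60 = 1757.4 * 22.2 / 60 = 650.2380 Wh
DOD = E_used / E_total * 100 = 650.2380 / 2170.2 * 100
DOD = 29.9621 %

29.9621 %


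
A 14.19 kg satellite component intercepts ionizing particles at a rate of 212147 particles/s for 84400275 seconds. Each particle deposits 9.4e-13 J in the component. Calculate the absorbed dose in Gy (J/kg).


Total energy deposited = rate * time * E_per
  = 212147 * 84400275 * 9.4e-13 = 16.8309 J
Dose = E_total / mass = 16.8309 / 14.19
Dose = 1.1861 Gy

1.1861 Gy


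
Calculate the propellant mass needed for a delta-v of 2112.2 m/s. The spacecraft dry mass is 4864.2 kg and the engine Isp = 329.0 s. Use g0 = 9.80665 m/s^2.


ve = Isp * g0 = 329.0 * 9.80665 = 3226.387850 m/s
mass ratio = exp(dv/ve) = exp(2112.2/3226.387850) = 1.92449579
m_prop = m_dry * (mr - 1) = 4864.2 * (1.92449579 - 1)
m_prop = 4496.9324 kg

4496.9324 kg


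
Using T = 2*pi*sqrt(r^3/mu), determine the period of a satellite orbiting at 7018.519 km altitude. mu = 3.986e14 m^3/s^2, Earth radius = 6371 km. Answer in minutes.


r = 13389.5190 km = 1.3389519e+07 m
T = 2*pi*sqrt(r^3/mu) = 2*pi*sqrt(2.4004625e+21 / 3.986e14)
T = 15419.0879 s = 256.9848 min

256.9848 minutes


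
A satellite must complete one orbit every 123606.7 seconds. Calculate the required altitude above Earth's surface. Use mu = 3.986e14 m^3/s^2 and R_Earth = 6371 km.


T = 123606.7 s
r = (mu*T^2/(4*pi^2))^(1/3) = (3.986e14 * 123606.7^2 / (4*pi^2))^(1/3)
r = 5.3631572e+07 m = 53631.5720 km
alt = r - R_E = 53631.5720 - 6371 = 47260.5720 km

47260.5720 km


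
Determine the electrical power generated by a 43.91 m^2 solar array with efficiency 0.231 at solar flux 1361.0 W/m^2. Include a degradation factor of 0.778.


P = area * eta * S * degradation
P = 43.91 * 0.231 * 1361.0 * 0.778
P = 10740.2191 W

10740.2191 W


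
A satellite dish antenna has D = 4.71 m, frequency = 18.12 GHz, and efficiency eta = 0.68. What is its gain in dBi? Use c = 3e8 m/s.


lambda = c/f = 3e8 / 1.812e+10 = 0.01655629 m
G = eta*(pi*D/lambda)^2 = 0.68*(pi*4.71/0.01655629)^2
G = 543155.7101 (linear)
G = 10*log10(543155.7101) = 57.3492 dBi

57.3492 dBi


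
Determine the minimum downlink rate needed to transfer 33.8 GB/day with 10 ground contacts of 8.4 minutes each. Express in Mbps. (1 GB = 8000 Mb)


total contact time = 10 * 8.4 * 60 = 5040.0000 s
data = 33.8 GB = 270400.0000 Mb
rate = 270400.0000 / 5040.0000 = 53.6508 Mbps

53.6508 Mbps


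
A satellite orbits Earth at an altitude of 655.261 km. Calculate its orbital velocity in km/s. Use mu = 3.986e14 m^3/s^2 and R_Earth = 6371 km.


r = R_E + alt = 6371.0 + 655.261 = 7026.2610 km = 7.026261e+06 m
v = sqrt(mu/r) = sqrt(3.986e14 / 7.026261e+06) = 7531.9340 m/s = 7.5319 km/s

7.5319 km/s


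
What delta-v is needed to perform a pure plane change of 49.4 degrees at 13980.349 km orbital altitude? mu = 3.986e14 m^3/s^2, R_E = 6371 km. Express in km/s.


r = 20351.3490 km = 2.0351349e+07 m
V = sqrt(mu/r) = 4425.5989 m/s
di = 49.4 deg = 0.8621927 rad
dV = 2*V*sin(di/2) = 2*4425.5989*sin(0.4310963)
dV = 3698.6241 m/s = 3.6986 km/s

3.6986 km/s


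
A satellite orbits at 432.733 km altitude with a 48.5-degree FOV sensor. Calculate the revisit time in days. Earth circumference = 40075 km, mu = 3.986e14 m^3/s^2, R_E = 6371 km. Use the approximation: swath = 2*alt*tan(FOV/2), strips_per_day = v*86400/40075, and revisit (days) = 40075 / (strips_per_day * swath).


swath = 2*432.733*tan(0.4232423) = 389.8640 km
v = sqrt(mu/r) = 7654.1156 m/s = 7.6541 km/s
strips/day = v*86400/40075 = 7.6541*86400/40075 = 16.5019
coverage/day = strips * swath = 16.5019 * 389.8640 = 6433.5157 km
revisit = 40075 / 6433.5157 = 6.2291 days

6.2291 days


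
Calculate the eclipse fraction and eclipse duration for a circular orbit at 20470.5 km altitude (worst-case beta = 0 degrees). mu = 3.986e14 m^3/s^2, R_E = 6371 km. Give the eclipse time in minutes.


r = 26841.5000 km
T = 729.4074 min
Eclipse fraction = arcsin(R_E/r)/pi = arcsin(6371.0000/26841.5000)/pi
= arcsin(0.2373563)/pi = 0.0762809
Eclipse duration = 0.0762809 * 729.4074 = 55.6398 min

55.6398 minutes


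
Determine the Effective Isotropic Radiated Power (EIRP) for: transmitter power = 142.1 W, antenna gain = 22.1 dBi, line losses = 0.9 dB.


Pt = 142.1 W = 21.5259 dBW
EIRP = Pt_dBW + Gt - losses = 21.5259 + 22.1 - 0.9 = 42.7259 dBW

42.7259 dBW


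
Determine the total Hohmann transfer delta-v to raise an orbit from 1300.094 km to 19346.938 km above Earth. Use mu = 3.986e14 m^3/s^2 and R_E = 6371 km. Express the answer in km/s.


r1 = 7671.0940 km = 7.671094e+06 m
r2 = 25717.9380 km = 2.5717938e+07 m
dv1 = sqrt(mu/r1)*(sqrt(2*r2/(r1+r2)) - 1) = 1738.4520 m/s
dv2 = sqrt(mu/r2)*(1 - sqrt(2*r1/(r1+r2))) = 1268.2112 m/s
total dv = |dv1| + |dv2| = 1738.4520 + 1268.2112 = 3006.6632 m/s = 3.0067 km/s

3.0067 km/s


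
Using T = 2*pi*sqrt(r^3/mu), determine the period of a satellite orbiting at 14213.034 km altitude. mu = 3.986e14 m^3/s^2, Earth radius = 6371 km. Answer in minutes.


r = 20584.0340 km = 2.0584034e+07 m
T = 2*pi*sqrt(r^3/mu) = 2*pi*sqrt(8.7215058e+21 / 3.986e14)
T = 29390.4988 s = 489.8416 min

489.8416 minutes


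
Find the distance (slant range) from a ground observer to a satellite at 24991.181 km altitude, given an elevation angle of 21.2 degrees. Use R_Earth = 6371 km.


h = 24991.181 km, el = 21.2 deg
d = -R_E*sin(el) + sqrt((R_E*sin(el))^2 + 2*R_E*h + h^2)
d = -6371.0000*sin(0.3700098) + sqrt((6371.0000*0.3616246)^2 + 2*6371.0000*24991.181 + 24991.181^2)
d = 28490.6471 km

28490.6471 km


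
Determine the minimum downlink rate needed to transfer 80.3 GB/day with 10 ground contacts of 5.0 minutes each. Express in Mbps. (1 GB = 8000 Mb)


total contact time = 10 * 5.0 * 60 = 3000.0000 s
data = 80.3 GB = 642400.0000 Mb
rate = 642400.0000 / 3000.0000 = 214.1333 Mbps

214.1333 Mbps


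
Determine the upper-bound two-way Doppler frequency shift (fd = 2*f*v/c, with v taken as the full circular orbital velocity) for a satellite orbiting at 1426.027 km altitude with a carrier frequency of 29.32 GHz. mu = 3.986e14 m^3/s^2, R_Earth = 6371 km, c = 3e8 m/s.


r = 7.797027e+06 m
v = sqrt(mu/r) = 7149.9685 m/s (worst-case radial velocity)
f = 29.32 GHz = 2.932e+10 Hz
fd = 2*f*v/c = 2*2.932e+10*7149.9685/3.0e+08
fd = 1.3975805e+06 Hz

1.3976e+06 Hz


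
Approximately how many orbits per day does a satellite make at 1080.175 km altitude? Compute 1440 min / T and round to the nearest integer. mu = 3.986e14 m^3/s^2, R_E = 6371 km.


r = 7.451175e+06 m
T = 2*pi*sqrt(r^3/mu) = 6401.0079 s = 106.6835 min
revs/day = 1440 / 106.6835 = 13.4979
Rounded: 13 revolutions per day

13 revolutions per day


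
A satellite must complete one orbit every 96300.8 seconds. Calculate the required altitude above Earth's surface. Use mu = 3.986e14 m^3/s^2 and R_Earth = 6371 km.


T = 96300.8 s
r = (mu*T^2/(4*pi^2))^(1/3) = (3.986e14 * 96300.8^2 / (4*pi^2))^(1/3)
r = 4.5409402e+07 m = 45409.4020 km
alt = r - R_E = 45409.4020 - 6371 = 39038.4020 km

39038.4020 km


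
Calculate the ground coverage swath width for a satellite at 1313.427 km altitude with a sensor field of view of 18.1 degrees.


FOV = 18.1 deg = 0.3159046 rad
swath = 2 * alt * tan(FOV/2) = 2 * 1313.427 * tan(0.1579523)
swath = 2 * 1313.427 * 0.1592791
swath = 418.4030 km

418.4030 km
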